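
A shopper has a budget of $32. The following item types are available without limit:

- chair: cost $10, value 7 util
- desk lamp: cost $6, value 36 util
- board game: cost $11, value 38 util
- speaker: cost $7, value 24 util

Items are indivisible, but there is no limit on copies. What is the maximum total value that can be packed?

180 util

Best value-per-unit is desk lamp at 36/6, and filling with it alone uses cost 5×6=30. No mix of the others beats 5×36 = 180.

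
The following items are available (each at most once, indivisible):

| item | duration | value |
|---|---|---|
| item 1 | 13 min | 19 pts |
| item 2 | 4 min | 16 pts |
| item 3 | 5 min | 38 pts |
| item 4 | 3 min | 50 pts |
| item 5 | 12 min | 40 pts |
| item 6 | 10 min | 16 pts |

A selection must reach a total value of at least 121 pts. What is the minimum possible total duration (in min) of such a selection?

Subsets with value ≥ 121, sorted by total duration:
- item 3+item 4+item 5: duration 20, value 128
- item 2+item 3+item 4+item 5: duration 24, value 144
Minimum duration: 20 min.

20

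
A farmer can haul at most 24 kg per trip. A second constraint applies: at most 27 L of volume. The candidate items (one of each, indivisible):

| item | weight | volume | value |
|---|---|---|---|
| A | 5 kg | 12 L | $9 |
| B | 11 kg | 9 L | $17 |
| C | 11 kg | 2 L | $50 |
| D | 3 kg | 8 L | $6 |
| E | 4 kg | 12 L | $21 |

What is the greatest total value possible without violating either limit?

$80

Feasible sets respecting both limits:
- A+C+E: weight 20, volume 26, value 80
- C+D+E: weight 18, volume 22, value 77
- C+E: weight 15, volume 14, value 71
Best: $80.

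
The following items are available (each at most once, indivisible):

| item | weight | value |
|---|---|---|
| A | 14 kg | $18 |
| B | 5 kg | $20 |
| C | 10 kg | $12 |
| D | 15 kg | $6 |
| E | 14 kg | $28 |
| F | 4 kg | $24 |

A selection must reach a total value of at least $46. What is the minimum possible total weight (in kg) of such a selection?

18

Subsets with value ≥ 46, sorted by total weight:
- E+F: weight 18, value 52
- B+C+F: weight 19, value 56
Minimum weight: 18 kg.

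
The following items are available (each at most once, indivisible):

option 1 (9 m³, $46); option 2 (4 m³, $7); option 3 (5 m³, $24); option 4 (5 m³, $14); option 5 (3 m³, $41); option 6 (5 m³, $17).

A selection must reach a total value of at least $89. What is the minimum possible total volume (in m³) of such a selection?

Subsets with value ≥ 89, sorted by total volume:
- option 1+option 2+option 5: volume 16, value 94
- option 1+option 3+option 5: volume 17, value 111
Minimum volume: 16 m³.

16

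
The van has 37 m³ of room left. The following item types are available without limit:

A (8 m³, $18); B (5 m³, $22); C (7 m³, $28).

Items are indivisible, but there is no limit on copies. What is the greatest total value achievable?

$160

Best value-per-unit is B at 22/5; filling with it alone gives 7×22 = 154.
Optimal mix: 6×B + 1×C → volume 37, value 160.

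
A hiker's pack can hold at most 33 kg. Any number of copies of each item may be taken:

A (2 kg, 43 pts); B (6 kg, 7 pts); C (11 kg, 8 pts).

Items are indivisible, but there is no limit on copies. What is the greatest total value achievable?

Best value-per-unit is A at 43/2, and filling with it alone uses weight 16×2=32. No mix of the others beats 16×43 = 688.

688 pts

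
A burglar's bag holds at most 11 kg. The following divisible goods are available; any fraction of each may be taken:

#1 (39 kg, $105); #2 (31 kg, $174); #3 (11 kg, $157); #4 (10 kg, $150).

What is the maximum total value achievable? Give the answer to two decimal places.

Take in order of value per unit:
- #4 (150/10 per unit): all 10 → value 150, running total 150.00
- #3 (157/11 per unit): 1 of 11 → value 1×157/11 = 14.2727, running total 164.27
Total 164.27.

164.27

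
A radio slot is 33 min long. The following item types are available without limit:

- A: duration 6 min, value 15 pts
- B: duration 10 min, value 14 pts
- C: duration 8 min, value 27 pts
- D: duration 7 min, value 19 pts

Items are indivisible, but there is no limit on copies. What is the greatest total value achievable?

Best value-per-unit is C at 27/8, and filling with it alone uses duration 4×8=32. No mix of the others beats 4×27 = 108.

108 pts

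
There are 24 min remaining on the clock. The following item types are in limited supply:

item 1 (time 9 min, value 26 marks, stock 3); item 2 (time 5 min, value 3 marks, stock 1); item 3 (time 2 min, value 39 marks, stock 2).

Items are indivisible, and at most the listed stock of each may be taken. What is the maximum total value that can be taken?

Top feasible selections:
- 2×item 1 + 2×item 3: time 22, value 130
- 1×item 1 + 1×item 2 + 2×item 3: time 18, value 107
- 1×item 1 + 2×item 3: time 13, value 104
- 2×item 1 + 1×item 3: time 20, value 91
Best: 130 marks.

130 marks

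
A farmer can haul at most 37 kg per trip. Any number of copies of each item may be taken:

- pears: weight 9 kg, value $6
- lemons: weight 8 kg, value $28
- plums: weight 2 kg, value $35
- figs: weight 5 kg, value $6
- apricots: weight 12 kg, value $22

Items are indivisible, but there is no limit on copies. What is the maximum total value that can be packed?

Best value-per-unit is plums at 35/2, and filling with it alone uses weight 18×2=36. No mix of the others beats 18×35 = 630.

$630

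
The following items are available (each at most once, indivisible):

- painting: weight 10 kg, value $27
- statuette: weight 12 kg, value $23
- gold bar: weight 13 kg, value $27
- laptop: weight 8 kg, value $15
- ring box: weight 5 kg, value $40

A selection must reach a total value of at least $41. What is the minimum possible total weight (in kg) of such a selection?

13

Subsets with value ≥ 41, sorted by total weight:
- laptop+ring box: weight 13, value 55
- painting+ring box: weight 15, value 67
- statuette+ring box: weight 17, value 63
- gold bar+ring box: weight 18, value 67
Minimum weight: 13 kg.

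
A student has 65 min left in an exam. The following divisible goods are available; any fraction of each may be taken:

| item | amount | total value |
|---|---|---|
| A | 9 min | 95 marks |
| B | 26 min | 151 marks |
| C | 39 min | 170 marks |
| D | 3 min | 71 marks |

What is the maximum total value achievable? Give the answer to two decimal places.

434.69

Take in order of value per unit:
- D (71/3 per unit): all 3 → value 71, running total 71.00
- A (95/9 per unit): all 9 → value 95, running total 166.00
- B (151/26 per unit): all 26 → value 151, running total 317.00
- C (170/39 per unit): 27 of 39 → value 27×170/39 = 117.6923, running total 434.69
Total 434.69.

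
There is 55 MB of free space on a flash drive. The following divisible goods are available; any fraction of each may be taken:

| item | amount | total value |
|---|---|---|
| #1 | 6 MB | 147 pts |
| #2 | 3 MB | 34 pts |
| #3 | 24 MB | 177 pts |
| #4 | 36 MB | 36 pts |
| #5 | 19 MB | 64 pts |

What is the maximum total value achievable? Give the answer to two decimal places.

425.00

Take in order of value per unit:
- #1 (147/6 per unit): all 6 → value 147, running total 147.00
- #2 (34/3 per unit): all 3 → value 34, running total 181.00
- #3 (177/24 per unit): all 24 → value 177, running total 358.00
- #5 (64/19 per unit): all 19 → value 64, running total 422.00
- #4 (36/36 per unit): 3 of 36 → value 3×36/36 = 3.0000, running total 425.00
Total 425.00.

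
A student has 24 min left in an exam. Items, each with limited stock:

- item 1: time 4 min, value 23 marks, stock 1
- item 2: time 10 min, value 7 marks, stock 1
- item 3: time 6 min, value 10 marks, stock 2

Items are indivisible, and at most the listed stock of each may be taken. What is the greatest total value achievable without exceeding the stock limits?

Top feasible selections:
- 1×item 1 + 2×item 3: time 16, value 43
- 1×item 1 + 1×item 2 + 1×item 3: time 20, value 40
- 1×item 1 + 1×item 3: time 10, value 33
- 1×item 1 + 1×item 2: time 14, value 30
Best: 43 marks.

43 marks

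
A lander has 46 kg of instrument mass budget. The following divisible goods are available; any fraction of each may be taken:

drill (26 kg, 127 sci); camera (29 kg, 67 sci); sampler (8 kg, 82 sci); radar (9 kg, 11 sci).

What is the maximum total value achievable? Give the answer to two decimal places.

Take in order of value per unit:
- sampler (82/8 per unit): all 8 → value 82, running total 82.00
- drill (127/26 per unit): all 26 → value 127, running total 209.00
- camera (67/29 per unit): 12 of 29 → value 12×67/29 = 27.7241, running total 236.72
Total 236.72.

236.72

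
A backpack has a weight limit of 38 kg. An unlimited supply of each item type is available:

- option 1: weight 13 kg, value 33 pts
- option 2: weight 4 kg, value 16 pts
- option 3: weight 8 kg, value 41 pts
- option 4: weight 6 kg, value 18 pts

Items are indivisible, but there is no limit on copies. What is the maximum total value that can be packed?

Best value-per-unit is option 3 at 41/8; filling with it alone gives 4×41 = 164.
Optimal mix: 4×option 3 + 1×option 4 → weight 38, value 182.

182 pts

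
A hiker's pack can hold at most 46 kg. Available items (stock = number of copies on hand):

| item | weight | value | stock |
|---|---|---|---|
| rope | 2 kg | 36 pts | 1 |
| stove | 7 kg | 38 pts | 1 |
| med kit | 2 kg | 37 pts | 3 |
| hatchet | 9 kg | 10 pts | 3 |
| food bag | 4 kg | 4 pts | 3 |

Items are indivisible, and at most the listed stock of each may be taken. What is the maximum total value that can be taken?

Top feasible selections:
- 1×rope + 1×stove + 3×med kit + 3×hatchet + 1×food bag: weight 46, value 219
- 1×rope + 1×stove + 3×med kit + 2×hatchet + 3×food bag: weight 45, value 217
- 1×rope + 1×stove + 3×med kit + 3×hatchet: weight 42, value 215
- 1×rope + 1×stove + 3×med kit + 2×hatchet + 2×food bag: weight 41, value 213
Best: 219 pts.

219 pts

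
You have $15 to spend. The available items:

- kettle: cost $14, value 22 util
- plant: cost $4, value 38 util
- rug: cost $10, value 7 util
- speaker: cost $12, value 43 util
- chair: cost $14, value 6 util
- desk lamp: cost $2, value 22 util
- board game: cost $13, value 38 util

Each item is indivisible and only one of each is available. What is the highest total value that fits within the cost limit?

65 util

This is a 0/1 knapsack; check combinations near the capacity.
- speaker+desk lamp: cost 12+2=14, value 43+22=65
- plant+desk lamp: cost 4+2=6, value 38+22=60
- desk lamp+board game: cost 2+13=15, value 22+38=60
Best: 65 util.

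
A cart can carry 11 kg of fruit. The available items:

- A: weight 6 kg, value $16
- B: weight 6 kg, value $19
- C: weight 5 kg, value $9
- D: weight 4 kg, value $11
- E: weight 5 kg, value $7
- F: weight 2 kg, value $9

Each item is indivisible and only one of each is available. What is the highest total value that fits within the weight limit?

$30

Check high-value combinations within 11 kg:
- B+D: weight 6+4=10, value 19+11=30
- C+D+F: weight 5+4+2=11, value 9+11+9=29
- B+F: weight 6+2=8, value 19+9=28
- B+C: weight 6+5=11, value 19+9=28
Best: $30.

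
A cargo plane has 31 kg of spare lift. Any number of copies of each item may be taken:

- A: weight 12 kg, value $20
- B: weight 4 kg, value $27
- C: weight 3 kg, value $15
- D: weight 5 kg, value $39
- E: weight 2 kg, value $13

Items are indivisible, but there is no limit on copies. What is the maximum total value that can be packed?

$235

Best value-per-unit is D at 39/5; filling with it alone gives 6×39 = 234.
Optimal mix: 1×B + 5×D + 1×E → weight 31, value 235.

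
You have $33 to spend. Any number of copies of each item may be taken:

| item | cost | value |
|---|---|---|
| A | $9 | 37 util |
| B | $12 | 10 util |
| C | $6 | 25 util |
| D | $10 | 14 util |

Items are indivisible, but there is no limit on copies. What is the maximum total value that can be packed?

137 util

Best value-per-unit is C at 25/6; filling with it alone gives 5×25 = 125.
Optimal mix: 1×A + 4×C → cost 33, value 137.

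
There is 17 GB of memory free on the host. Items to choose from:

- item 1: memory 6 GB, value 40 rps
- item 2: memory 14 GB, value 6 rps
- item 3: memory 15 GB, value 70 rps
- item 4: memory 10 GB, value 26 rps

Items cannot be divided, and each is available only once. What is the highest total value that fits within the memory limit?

70 rps

Check high-value combinations within 17 GB:
- item 3: memory 15, value 70
- item 1+item 4: memory 6+10=16, value 40+26=66
- item 1: memory 6, value 40
- item 4: memory 10, value 26
- item 2: memory 14, value 6
Best: 70 rps.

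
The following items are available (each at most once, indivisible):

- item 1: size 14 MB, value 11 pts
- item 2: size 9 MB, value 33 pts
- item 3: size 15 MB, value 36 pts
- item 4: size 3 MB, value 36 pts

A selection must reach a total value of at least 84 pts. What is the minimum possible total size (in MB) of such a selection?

27

Subsets with value ≥ 84, sorted by total size:
- item 2+item 3+item 4: size 27, value 105
- item 1+item 2+item 3+item 4: size 41, value 116
Minimum size: 27 MB.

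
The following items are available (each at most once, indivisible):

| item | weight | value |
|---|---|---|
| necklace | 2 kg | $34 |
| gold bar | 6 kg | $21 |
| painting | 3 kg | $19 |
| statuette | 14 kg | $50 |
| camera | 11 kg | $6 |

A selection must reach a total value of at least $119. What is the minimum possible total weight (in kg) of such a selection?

25

Subsets with value ≥ 119, sorted by total weight:
- necklace+gold bar+painting+statuette: weight 25, value 124
- necklace+gold bar+painting+statuette+camera: weight 36, value 130
Minimum weight: 25 kg.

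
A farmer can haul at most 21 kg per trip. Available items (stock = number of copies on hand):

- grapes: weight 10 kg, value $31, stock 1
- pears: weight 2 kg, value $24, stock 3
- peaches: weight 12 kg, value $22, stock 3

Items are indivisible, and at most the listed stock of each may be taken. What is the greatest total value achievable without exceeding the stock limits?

Top feasible selections:
- 1×grapes + 3×pears: weight 16, value 103
- 3×pears + 1×peaches: weight 18, value 94
- 1×grapes + 2×pears: weight 14, value 79
- 3×pears: weight 6, value 72
Best: $103.

$103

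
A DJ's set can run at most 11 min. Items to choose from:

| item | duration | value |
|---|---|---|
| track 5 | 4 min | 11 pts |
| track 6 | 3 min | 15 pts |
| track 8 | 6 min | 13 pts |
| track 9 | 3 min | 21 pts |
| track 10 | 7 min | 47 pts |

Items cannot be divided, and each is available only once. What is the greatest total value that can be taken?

68 pts

Check high-value combinations within 11 min:
- track 9+track 10: duration 3+7=10, value 21+47=68
- track 6+track 10: duration 3+7=10, value 15+47=62
- track 5+track 10: duration 4+7=11, value 11+47=58
- track 10: duration 7, value 47
- track 5+track 6+track 9: duration 4+3+3=10, value 11+15+21=47
Best: 68 pts.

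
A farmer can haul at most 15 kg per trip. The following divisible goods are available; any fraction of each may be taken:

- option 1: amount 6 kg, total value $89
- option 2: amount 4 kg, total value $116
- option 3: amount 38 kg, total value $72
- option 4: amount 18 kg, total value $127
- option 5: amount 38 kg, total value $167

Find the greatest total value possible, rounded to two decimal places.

240.28

Take in order of value per unit:
- option 2 (116/4 per unit): all 4 → value 116, running total 116.00
- option 1 (89/6 per unit): all 6 → value 89, running total 205.00
- option 4 (127/18 per unit): 5 of 18 → value 5×127/18 = 35.2778, running total 240.28
Total 240.28.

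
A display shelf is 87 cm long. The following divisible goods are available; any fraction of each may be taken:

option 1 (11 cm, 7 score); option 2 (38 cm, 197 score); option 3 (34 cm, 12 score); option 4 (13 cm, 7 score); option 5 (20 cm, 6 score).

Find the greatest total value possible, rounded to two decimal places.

219.82

Take in order of value per unit:
- option 2 (197/38 per unit): all 38 → value 197, running total 197.00
- option 1 (7/11 per unit): all 11 → value 7, running total 204.00
- option 4 (7/13 per unit): all 13 → value 7, running total 211.00
- option 3 (12/34 per unit): 25 of 34 → value 25×12/34 = 8.8235, running total 219.82
Total 219.82.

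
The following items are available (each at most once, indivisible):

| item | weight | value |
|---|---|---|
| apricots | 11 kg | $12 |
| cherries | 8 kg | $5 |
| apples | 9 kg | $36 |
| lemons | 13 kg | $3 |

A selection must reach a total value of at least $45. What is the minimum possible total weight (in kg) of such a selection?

20

Subsets with value ≥ 45, sorted by total weight:
- apricots+apples: weight 20, value 48
- apricots+cherries+apples: weight 28, value 53
Minimum weight: 20 kg.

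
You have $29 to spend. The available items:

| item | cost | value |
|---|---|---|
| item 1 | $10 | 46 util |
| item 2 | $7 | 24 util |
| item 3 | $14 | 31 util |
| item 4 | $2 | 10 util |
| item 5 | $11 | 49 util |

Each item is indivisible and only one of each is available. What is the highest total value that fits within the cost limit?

119 util

Check high-value combinations within $29:
- item 1+item 2+item 5: cost 10+7+11=28, value 46+24+49=119
- item 1+item 4+item 5: cost 10+2+11=23, value 46+10+49=105
- item 1+item 5: cost 10+11=21, value 46+49=95
- item 3+item 4+item 5: cost 14+2+11=27, value 31+10+49=90
- item 1+item 3+item 4: cost 10+14+2=26, value 46+31+10=87
Best: 119 util.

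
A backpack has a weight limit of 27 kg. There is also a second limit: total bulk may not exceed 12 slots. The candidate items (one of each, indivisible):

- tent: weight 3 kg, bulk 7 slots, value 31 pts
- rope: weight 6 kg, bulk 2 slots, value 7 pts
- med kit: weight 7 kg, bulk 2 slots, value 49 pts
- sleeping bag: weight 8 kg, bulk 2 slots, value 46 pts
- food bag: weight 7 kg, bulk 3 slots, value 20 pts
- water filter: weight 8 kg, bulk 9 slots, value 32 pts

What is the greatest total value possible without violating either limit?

126 pts

Feasible sets respecting both limits:
- tent+med kit+sleeping bag: weight 18, bulk 11, value 126
- med kit+sleeping bag+food bag: weight 22, bulk 7, value 115
- rope+med kit+sleeping bag: weight 21, bulk 6, value 102
- tent+med kit+food bag: weight 17, bulk 12, value 100
Best: 126 pts.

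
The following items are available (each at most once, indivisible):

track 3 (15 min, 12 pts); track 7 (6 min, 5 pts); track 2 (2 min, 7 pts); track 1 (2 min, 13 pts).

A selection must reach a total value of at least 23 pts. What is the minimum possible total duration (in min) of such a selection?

Subsets with value ≥ 23, sorted by total duration:
- track 7+track 2+track 1: duration 10, value 25
- track 3+track 1: duration 17, value 25
- track 3+track 2+track 1: duration 19, value 32
- track 3+track 7+track 1: duration 23, value 30
Minimum duration: 10 min.

10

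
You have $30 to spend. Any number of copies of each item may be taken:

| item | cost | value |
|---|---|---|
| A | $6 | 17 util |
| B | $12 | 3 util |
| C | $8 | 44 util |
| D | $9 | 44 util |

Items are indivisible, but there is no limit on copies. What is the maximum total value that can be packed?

Best value-per-unit is C at 44/8; filling with it alone gives 3×44 = 132.
Optimal mix: 1×A + 3×C → cost 30, value 149.

149 util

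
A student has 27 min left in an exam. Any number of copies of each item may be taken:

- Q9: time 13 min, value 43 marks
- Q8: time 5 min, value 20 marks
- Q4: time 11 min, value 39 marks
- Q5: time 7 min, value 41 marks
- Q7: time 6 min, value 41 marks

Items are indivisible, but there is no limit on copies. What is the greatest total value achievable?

164 marks

Best value-per-unit is Q7 at 41/6; filling with it alone gives 4×41 = 164.
Optimal mix: 3×Q5 + 1×Q7 → time 27, value 164.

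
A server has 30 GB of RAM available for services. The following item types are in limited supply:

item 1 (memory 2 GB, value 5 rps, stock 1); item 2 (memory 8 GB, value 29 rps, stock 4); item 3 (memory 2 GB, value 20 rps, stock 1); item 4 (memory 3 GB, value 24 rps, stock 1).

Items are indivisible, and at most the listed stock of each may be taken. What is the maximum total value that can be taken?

Best selections within memory 30 and stock limits:
- 3×item 2 + 1×item 3 + 1×item 4: memory 29, value 131
- 1×item 1 + 3×item 2 + 1×item 4: memory 29, value 116
Best: 131 rps.

131 rps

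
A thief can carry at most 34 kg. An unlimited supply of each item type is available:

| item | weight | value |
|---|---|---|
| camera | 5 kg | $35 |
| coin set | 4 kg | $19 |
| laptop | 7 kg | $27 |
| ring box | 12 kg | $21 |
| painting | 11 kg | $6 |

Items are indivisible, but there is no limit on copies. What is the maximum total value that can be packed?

$229

Best value-per-unit is camera at 35/5; filling with it alone gives 6×35 = 210.
Optimal mix: 6×camera + 1×coin set → weight 34, value 229.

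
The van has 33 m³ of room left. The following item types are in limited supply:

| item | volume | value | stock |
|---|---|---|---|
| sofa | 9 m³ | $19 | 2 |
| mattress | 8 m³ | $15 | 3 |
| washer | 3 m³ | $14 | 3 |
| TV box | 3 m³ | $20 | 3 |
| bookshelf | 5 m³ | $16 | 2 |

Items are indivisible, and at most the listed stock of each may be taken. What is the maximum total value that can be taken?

Best selections within volume 33 and stock limits:
- 1×sofa + 3×washer + 3×TV box + 1×bookshelf: volume 32, value 137
- 1×mattress + 2×washer + 3×TV box + 2×bookshelf: volume 33, value 135
Best: $137.

$137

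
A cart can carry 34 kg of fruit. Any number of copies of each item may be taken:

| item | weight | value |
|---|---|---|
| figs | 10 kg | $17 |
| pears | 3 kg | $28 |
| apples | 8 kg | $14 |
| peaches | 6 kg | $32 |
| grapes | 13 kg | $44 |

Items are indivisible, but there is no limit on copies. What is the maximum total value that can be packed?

$308

Best value-per-unit is pears at 28/3, and filling with it alone uses weight 11×3=33. No mix of the others beats 11×28 = 308.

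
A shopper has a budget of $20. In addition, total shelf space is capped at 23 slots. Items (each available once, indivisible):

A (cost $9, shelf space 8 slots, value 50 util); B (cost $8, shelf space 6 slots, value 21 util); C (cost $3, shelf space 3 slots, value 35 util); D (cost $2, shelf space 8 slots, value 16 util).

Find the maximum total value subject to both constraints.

106 util

Feasible sets respecting both limits:
- A+B+C: cost 20, shelf space 17, value 106
- A+C+D: cost 14, shelf space 19, value 101
- A+B+D: cost 19, shelf space 22, value 87
- A+C: cost 12, shelf space 11, value 85
Best: 106 util.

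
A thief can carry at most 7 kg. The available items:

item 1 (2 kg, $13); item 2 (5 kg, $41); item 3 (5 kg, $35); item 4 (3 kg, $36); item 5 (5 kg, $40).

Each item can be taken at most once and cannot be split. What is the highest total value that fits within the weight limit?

Check high-value combinations within 7 kg:
- item 1+item 2: weight 2+5=7, value 13+41=54
- item 1+item 5: weight 2+5=7, value 13+40=53
- item 1+item 4: weight 2+3=5, value 13+36=49
- item 1+item 3: weight 2+5=7, value 13+35=48
Best: $54.

$54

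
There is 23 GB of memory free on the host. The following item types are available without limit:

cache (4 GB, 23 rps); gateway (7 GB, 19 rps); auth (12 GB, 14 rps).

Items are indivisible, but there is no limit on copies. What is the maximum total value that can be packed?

115 rps

Best value-per-unit is cache at 23/4, and filling with it alone uses memory 5×4=20. No mix of the others beats 5×23 = 115.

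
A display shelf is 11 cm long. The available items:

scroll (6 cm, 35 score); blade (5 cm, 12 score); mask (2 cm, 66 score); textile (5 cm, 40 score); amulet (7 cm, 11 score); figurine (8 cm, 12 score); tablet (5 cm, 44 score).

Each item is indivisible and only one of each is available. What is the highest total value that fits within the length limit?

110 score

This is a 0/1 knapsack; check combinations near the capacity.
- mask+tablet: length 2+5=7, value 66+44=110
- mask+textile: length 2+5=7, value 66+40=106
- scroll+mask: length 6+2=8, value 35+66=101
- textile+tablet: length 5+5=10, value 40+44=84
- scroll+tablet: length 6+5=11, value 35+44=79
Best: 110 score.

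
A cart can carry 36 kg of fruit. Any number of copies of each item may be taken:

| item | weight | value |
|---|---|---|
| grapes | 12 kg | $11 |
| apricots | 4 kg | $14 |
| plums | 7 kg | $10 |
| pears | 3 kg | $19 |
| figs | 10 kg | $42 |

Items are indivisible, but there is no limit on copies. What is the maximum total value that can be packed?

Best value-per-unit is pears at 19/3, and filling with it alone uses weight 12×3=36. No mix of the others beats 12×19 = 228.

$228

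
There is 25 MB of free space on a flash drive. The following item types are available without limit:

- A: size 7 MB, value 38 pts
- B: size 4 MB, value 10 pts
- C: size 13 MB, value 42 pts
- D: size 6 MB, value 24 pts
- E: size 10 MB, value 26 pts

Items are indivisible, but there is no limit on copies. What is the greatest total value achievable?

124 pts

Best value-per-unit is A at 38/7; filling with it alone gives 3×38 = 114.
Optimal mix: 3×A + 1×B → size 25, value 124.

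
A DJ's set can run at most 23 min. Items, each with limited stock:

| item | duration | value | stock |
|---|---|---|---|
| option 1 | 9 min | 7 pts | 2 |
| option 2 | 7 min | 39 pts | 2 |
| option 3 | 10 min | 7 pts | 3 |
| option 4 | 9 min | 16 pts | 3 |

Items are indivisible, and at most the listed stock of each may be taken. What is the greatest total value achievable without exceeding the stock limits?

94 pts

Top feasible selections:
- 2×option 2 + 1×option 4: duration 23, value 94
- 1×option 1 + 2×option 2: duration 23, value 85
Best: 94 pts.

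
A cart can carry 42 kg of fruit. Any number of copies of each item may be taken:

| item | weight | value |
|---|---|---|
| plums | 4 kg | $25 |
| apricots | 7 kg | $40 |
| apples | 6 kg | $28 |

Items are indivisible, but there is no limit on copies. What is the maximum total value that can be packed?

$255

Best value-per-unit is plums at 25/4; filling with it alone gives 10×25 = 250.
Optimal mix: 7×plums + 2×apricots → weight 42, value 255.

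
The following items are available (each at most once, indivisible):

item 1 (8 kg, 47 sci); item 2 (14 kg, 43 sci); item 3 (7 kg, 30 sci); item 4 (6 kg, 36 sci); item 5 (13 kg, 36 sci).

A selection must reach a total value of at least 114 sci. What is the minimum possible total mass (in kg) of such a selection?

27

Subsets with value ≥ 114, sorted by total mass:
- item 1+item 4+item 5: mass 27, value 119
- item 1+item 2+item 4: mass 28, value 126
Minimum mass: 27 kg.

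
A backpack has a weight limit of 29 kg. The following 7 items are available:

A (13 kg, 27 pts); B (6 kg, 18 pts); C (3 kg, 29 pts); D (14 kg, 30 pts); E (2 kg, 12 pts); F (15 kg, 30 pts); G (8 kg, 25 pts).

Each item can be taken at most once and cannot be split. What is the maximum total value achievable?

96 pts

Check high-value combinations within 29 kg:
- C+D+E+G: weight 3+14+2+8=27, value 29+30+12+25=96
- C+E+F+G: weight 3+2+15+8=28, value 29+12+30+25=96
- A+C+E+G: weight 13+3+2+8=26, value 27+29+12+25=93
- B+C+D+E: weight 6+3+14+2=25, value 18+29+30+12=89
- B+C+E+F: weight 6+3+2+15=26, value 18+29+12+30=89
Best: 96 pts.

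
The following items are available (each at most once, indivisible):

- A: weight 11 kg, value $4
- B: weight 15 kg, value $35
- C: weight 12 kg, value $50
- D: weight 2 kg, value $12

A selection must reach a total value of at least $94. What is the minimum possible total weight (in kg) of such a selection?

Subsets with value ≥ 94, sorted by total weight:
- B+C+D: weight 29, value 97
- A+B+C+D: weight 40, value 101
Minimum weight: 29 kg.

29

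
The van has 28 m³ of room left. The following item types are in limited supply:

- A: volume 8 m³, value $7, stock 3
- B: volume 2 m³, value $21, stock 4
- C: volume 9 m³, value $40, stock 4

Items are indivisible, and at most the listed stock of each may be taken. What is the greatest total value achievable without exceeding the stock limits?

$164

Top feasible selections:
- 4×B + 2×C: volume 26, value 164
- 3×B + 2×C: volume 24, value 143
Best: $164.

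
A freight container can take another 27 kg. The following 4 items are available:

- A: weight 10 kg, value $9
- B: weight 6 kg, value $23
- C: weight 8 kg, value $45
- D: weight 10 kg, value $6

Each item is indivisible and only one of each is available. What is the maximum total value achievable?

Check high-value combinations within 27 kg:
- A+B+C: weight 10+6+8=24, value 9+23+45=77
- B+C+D: weight 6+8+10=24, value 23+45+6=74
- B+C: weight 6+8=14, value 23+45=68
Best: $77.

$77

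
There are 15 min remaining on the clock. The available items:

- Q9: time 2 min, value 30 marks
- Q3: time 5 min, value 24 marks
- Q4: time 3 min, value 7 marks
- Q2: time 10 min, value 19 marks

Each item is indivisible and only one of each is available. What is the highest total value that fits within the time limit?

This is a 0/1 knapsack; check combinations near the capacity.
- Q9+Q3+Q4: time 2+5+3=10, value 30+24+7=61
- Q9+Q4+Q2: time 2+3+10=15, value 30+7+19=56
- Q9+Q3: time 2+5=7, value 30+24=54
- Q9+Q2: time 2+10=12, value 30+19=49
Best: 61 marks.

61 marks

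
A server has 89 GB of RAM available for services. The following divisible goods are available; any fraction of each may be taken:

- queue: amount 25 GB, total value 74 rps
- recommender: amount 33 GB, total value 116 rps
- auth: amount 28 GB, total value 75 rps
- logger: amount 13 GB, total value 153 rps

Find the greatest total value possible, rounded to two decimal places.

Take in order of value per unit:
- logger (153/13 per unit): all 13 → value 153, running total 153.00
- recommender (116/33 per unit): all 33 → value 116, running total 269.00
- queue (74/25 per unit): all 25 → value 74, running total 343.00
- auth (75/28 per unit): 18 of 28 → value 18×75/28 = 48.2143, running total 391.21
Total 391.21.

391.21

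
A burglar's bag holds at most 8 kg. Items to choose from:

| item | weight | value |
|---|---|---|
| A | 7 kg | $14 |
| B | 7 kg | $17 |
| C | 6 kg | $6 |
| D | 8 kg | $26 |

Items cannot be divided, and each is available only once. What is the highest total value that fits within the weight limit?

Check high-value combinations within 8 kg:
- D: weight 8, value 26
- B: weight 7, value 17
- A: weight 7, value 14
- C: weight 6, value 6
Best: $26.

$26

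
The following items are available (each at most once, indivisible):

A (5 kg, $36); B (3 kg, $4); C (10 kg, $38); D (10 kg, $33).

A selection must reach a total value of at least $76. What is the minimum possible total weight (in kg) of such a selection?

Subsets with value ≥ 76, sorted by total weight:
- A+B+C: weight 18, value 78
- A+C+D: weight 25, value 107
- A+B+C+D: weight 28, value 111
Minimum weight: 18 kg.

18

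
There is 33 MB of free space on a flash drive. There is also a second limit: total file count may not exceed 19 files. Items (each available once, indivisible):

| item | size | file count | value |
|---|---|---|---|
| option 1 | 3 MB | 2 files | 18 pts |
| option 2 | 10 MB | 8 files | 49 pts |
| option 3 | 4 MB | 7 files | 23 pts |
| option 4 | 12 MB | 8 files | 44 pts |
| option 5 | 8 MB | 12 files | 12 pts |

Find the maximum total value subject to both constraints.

111 pts

Feasible sets respecting both limits:
- option 1+option 2+option 4: size 25, file count 18, value 111
- option 2+option 4: size 22, file count 16, value 93
- option 1+option 2+option 3: size 17, file count 17, value 90
Best: 111 pts.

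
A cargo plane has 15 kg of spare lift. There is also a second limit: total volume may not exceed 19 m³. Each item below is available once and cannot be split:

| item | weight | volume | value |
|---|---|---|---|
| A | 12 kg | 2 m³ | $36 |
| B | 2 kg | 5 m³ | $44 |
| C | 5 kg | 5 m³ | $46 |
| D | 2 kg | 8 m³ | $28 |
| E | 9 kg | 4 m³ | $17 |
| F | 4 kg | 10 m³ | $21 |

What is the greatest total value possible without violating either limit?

$118

Feasible sets respecting both limits:
- B+C+D: weight 9, volume 18, value 118
- B+C: weight 7, volume 10, value 90
- B+D+E: weight 13, volume 17, value 89
Best: $118.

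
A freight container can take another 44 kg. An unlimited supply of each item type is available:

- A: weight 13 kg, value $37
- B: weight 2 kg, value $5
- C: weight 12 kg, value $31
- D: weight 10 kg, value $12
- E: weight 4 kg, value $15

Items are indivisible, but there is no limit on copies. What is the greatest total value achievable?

$165

Best value-per-unit is E at 15/4, and filling with it alone uses weight 11×4=44. No mix of the others beats 11×15 = 165.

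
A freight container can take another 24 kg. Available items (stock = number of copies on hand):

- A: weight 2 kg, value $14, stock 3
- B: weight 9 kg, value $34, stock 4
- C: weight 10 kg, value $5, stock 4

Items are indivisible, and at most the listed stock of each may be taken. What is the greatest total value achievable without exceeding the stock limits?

$110

Best selections within weight 24 and stock limits:
- 3×A + 2×B: weight 24, value 110
- 2×A + 2×B: weight 22, value 96
- 1×A + 2×B: weight 20, value 82
- 3×A + 1×B: weight 15, value 76
Best: $110.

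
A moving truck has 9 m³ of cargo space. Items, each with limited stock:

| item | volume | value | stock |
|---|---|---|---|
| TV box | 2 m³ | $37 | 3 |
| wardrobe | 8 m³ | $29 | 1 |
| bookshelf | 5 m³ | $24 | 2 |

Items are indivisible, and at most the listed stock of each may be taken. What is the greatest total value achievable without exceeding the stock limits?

$111

Top feasible selections:
- 3×TV box: volume 6, value 111
- 2×TV box + 1×bookshelf: volume 9, value 98
Best: $111.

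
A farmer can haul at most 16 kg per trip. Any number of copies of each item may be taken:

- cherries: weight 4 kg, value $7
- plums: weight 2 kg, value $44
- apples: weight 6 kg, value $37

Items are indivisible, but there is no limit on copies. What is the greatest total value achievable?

$352

Best value-per-unit is plums at 44/2, and filling with it alone uses weight 8×2=16. No mix of the others beats 8×44 = 352.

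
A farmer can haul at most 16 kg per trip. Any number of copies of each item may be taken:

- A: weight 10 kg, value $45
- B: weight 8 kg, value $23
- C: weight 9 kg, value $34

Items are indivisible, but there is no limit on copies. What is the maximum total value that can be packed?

$46

Best value-per-unit is A at 45/10; filling with it alone gives 1×45 = 45.
Optimal mix: 2×B → weight 16, value 46.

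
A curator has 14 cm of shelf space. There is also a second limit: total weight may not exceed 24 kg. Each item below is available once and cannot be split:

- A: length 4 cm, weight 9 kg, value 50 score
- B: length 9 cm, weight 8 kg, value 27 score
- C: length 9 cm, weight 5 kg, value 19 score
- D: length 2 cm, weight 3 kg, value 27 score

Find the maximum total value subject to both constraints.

Feasible sets respecting both limits:
- A+B: length 13, weight 17, value 77
- A+D: length 6, weight 12, value 77
- A+C: length 13, weight 14, value 69
- B+D: length 11, weight 11, value 54
Best: 77 score.

77 score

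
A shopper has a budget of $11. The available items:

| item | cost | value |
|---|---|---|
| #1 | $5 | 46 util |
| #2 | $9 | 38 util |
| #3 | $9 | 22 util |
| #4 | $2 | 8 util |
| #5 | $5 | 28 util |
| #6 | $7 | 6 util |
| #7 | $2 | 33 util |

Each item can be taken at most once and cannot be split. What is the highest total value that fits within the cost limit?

Check high-value combinations within $11:
- #1+#4+#7: cost 5+2+2=9, value 46+8+33=87
- #1+#7: cost 5+2=7, value 46+33=79
- #1+#5: cost 5+5=10, value 46+28=74
Best: 87 util.

87 util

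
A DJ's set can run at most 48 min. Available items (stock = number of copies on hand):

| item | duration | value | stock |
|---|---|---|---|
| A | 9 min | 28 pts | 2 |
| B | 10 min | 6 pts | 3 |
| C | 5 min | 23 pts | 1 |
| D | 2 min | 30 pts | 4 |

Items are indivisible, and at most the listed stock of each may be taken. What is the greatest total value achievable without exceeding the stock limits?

205 pts

Best selections within duration 48 and stock limits:
- 2×A + 1×B + 1×C + 4×D: duration 41, value 205
- 2×A + 1×C + 4×D: duration 31, value 199
- 2×A + 2×B + 4×D: duration 46, value 188
- 1×A + 2×B + 1×C + 4×D: duration 42, value 183
Best: 205 pts.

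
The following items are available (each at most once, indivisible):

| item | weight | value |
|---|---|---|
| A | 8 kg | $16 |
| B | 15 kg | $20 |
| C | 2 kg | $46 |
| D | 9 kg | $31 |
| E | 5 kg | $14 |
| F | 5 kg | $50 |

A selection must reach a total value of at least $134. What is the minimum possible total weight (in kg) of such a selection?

21

Subsets with value ≥ 134, sorted by total weight:
- C+D+E+F: weight 21, value 141
- A+C+D+F: weight 24, value 143
Minimum weight: 21 kg.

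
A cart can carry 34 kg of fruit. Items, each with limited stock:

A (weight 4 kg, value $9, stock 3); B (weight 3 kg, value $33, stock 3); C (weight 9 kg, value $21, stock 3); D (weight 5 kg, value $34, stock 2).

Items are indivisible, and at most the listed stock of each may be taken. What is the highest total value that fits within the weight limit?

$197

Top feasible selections:
- 1×A + 3×B + 1×C + 2×D: weight 32, value 197
- 3×A + 3×B + 2×D: weight 31, value 194
- 3×B + 1×C + 2×D: weight 28, value 188
Best: $197.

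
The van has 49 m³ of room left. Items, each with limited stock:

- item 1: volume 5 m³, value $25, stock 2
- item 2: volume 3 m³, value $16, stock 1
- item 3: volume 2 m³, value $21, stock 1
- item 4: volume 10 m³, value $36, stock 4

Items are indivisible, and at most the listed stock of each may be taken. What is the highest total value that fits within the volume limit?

Best selections within volume 49 and stock limits:
- 2×item 1 + 1×item 2 + 1×item 3 + 3×item 4: volume 45, value 195
- 1×item 1 + 1×item 3 + 4×item 4: volume 47, value 190
- 1×item 1 + 1×item 2 + 4×item 4: volume 48, value 185
- 1×item 2 + 1×item 3 + 4×item 4: volume 45, value 181
Best: $195.

$195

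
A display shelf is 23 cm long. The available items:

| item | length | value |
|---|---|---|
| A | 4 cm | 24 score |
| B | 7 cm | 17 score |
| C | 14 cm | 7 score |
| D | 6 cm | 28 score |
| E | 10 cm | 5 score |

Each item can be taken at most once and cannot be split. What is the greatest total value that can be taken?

69 score

Check high-value combinations within 23 cm:
- A+B+D: length 4+7+6=17, value 24+17+28=69
- A+D+E: length 4+6+10=20, value 24+28+5=57
- A+D: length 4+6=10, value 24+28=52
Best: 69 score.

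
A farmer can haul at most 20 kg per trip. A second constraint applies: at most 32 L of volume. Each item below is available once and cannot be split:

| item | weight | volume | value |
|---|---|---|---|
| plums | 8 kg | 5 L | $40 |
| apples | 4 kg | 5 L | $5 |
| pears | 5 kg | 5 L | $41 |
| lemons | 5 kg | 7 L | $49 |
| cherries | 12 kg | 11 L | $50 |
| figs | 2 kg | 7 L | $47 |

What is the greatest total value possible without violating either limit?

$177

Feasible sets respecting both limits:
- plums+pears+lemons+figs: weight 20, volume 24, value 177
- lemons+cherries+figs: weight 19, volume 25, value 146
- apples+pears+lemons+figs: weight 16, volume 24, value 142
Best: $177.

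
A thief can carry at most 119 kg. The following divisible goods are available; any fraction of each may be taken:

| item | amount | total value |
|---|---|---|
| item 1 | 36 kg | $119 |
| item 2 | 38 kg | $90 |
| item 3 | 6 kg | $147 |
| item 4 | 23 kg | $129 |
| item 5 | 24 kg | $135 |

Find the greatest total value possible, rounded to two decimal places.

Take in order of value per unit:
- item 3 (147/6 per unit): all 6 → value 147, running total 147.00
- item 5 (135/24 per unit): all 24 → value 135, running total 282.00
- item 4 (129/23 per unit): all 23 → value 129, running total 411.00
- item 1 (119/36 per unit): all 36 → value 119, running total 530.00
- item 2 (90/38 per unit): 30 of 38 → value 30×90/38 = 71.0526, running total 601.05
Total 601.05.

601.05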